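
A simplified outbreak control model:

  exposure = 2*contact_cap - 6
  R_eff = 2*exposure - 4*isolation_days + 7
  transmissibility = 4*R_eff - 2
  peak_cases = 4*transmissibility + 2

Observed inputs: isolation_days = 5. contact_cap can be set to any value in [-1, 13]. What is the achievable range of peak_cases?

Substituting into the R_eff equation gives R_eff = 4*contact_cap - 25.
Substituting into the transmissibility equation gives transmissibility = 16*contact_cap - 102.
This gives peak_cases = 64*contact_cap - 406.
Linear in contact_cap, so extremes are at the endpoints: contact_cap = -1 gives peak_cases = -470; contact_cap = 13 gives peak_cases = 426.

-470 to 426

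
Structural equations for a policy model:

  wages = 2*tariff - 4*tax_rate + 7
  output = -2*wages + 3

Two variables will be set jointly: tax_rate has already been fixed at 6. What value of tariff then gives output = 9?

With tax_rate held at 6:
Substituting into the wages equation gives wages = 2*tariff - 17.
Substituting into the output equation gives output = -4*tariff + 37.
Solve -4*tariff + 37 = 9: tariff = (9 - 37) / -4 = 7.

tariff = 7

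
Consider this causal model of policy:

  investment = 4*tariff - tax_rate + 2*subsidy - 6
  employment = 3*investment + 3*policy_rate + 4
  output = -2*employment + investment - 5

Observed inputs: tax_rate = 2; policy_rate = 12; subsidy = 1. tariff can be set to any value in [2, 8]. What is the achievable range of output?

Substituting into the investment equation gives investment = 4*tariff - 6.
This gives employment = 12*tariff + 22.
Substituting into the output equation gives output = -20*tariff - 55.
Linear in tariff, so extremes are at the endpoints: tariff = 2 gives output = -95; tariff = 8 gives output = -215.

-215 to -95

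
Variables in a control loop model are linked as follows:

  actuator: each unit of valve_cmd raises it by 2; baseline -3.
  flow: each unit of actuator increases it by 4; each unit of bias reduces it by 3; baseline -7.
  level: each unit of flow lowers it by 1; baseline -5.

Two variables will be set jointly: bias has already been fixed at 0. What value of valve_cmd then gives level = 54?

valve_cmd = -5

With bias held at 0:
Substituting into the flow equation gives flow = 8*valve_cmd - 19.
level becomes -8*valve_cmd + 14.
Solve -8*valve_cmd + 14 = 54: valve_cmd = (54 - 14) / -8 = -5.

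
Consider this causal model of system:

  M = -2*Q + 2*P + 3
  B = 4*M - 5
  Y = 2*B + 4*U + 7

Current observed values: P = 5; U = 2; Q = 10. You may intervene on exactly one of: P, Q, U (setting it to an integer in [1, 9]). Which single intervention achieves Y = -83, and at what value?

Intervening on P: with other inputs at their observed values, Y = 16*P - 131. Solving for -83 gives P = 3, within [1, 9].
Intervening on Q: Y = -16*Q + 109. Reaching -83 requires Q = 12, outside [1, 9].
Intervening on U: Y = 4*U - 59. Reaching -83 requires U = -6, outside [1, 9].

set P = 3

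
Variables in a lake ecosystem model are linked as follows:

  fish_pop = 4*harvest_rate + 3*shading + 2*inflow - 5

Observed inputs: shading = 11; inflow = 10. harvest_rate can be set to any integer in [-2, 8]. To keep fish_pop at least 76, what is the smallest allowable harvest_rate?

Substituting into the fish_pop equation gives fish_pop = 4*harvest_rate + 48.
Require 4*harvest_rate + 48 ≥ 76, so harvest_rate ≥ 7.
The smallest integer in [-2, 8] satisfying this is 7.

harvest_rate = 7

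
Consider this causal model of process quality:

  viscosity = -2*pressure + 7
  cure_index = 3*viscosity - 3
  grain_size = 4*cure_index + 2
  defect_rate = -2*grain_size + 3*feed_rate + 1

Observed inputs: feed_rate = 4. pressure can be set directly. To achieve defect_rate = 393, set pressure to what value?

pressure = 11

Substituting into the cure_index equation gives cure_index = -6*pressure + 18.
So grain_size = -24*pressure + 74.
defect_rate becomes 48*pressure - 135.
Solve 48*pressure - 135 = 393: pressure = (393 + 135) / 48 = 11.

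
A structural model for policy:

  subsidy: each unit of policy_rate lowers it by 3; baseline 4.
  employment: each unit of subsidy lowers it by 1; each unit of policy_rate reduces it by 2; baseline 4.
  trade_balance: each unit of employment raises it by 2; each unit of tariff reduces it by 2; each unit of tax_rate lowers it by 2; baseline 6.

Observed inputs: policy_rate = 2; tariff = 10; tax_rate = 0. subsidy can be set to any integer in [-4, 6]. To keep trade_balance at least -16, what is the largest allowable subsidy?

subsidy = 1

Intervening on subsidy fixes its value directly, overriding its dependence on policy_rate.
Substituting into the employment equation gives employment = -subsidy.
trade_balance becomes -2*subsidy - 14.
Require -2*subsidy - 14 ≥ -16, so subsidy ≤ 1.
The largest integer in [-4, 6] satisfying this is 1.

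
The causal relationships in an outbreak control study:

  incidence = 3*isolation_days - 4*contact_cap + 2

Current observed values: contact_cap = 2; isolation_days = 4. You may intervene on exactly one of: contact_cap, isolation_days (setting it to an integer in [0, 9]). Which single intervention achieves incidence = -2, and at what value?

Intervening on contact_cap: with other inputs at their observed values, incidence = -4*contact_cap + 14. Solving for -2 gives contact_cap = 4, within [0, 9].
Intervening on isolation_days: incidence = 3*isolation_days - 6. Reaching -2 requires isolation_days = 4/3, not an integer.

set contact_cap = 4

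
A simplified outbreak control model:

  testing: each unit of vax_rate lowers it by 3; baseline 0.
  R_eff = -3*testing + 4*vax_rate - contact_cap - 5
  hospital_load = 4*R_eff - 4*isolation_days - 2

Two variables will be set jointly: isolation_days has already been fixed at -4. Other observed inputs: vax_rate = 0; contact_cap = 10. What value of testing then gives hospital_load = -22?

With isolation_days held at -4:
Intervening on testing fixes its value directly, overriding its dependence on vax_rate.
Substituting into the R_eff equation gives R_eff = -3*testing - 15.
hospital_load becomes -12*testing - 46.
Solve -12*testing - 46 = -22: testing = (-22 + 46) / -12 = -2.

testing = -2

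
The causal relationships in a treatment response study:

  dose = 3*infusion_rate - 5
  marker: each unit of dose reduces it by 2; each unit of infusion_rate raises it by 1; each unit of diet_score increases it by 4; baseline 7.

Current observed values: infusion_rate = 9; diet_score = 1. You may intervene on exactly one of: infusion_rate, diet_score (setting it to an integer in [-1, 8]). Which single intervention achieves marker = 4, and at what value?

Intervening on infusion_rate: marker = -5*infusion_rate + 21. Reaching 4 requires infusion_rate = 17/5, not an integer.
Intervening on diet_score: with other inputs at their observed values, marker = 4*diet_score - 28. Solving for 4 gives diet_score = 8, within [-1, 8].

set diet_score = 8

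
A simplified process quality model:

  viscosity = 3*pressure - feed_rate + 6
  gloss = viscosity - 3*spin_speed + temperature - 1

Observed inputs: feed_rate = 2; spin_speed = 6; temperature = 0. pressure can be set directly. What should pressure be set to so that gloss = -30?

Substituting into the viscosity equation gives viscosity = 3*pressure + 4.
Substituting into the gloss equation gives gloss = 3*pressure - 15.
Solve 3*pressure - 15 = -30: pressure = (-30 + 15) / 3 = -5.

pressure = -5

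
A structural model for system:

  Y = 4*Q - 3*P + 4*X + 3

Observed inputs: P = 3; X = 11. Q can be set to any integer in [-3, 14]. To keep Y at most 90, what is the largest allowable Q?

Q = 13

Substituting into the Y equation gives Y = 4*Q + 38.
Require 4*Q + 38 ≤ 90, so Q ≤ 13.
The largest integer in [-3, 14] satisfying this is 13.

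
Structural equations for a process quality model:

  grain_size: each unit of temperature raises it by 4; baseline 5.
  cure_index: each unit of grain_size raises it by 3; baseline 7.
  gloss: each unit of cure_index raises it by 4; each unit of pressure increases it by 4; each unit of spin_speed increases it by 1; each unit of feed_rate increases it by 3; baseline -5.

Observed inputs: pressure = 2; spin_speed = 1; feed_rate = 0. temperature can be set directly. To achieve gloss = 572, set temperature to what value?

Substituting into the cure_index equation gives cure_index = 12*temperature + 22.
Substituting into the gloss equation gives gloss = 48*temperature + 92.
Solve 48*temperature + 92 = 572: temperature = (572 - 92) / 48 = 10.

temperature = 10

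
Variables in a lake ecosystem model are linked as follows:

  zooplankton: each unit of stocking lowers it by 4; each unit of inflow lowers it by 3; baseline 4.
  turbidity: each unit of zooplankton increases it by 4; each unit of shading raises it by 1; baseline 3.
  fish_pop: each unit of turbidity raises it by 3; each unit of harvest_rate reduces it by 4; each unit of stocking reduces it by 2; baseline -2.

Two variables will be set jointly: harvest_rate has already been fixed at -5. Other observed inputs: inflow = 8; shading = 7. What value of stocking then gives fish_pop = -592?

With harvest_rate held at -5:
Substituting into the zooplankton equation gives zooplankton = -4*stocking - 20.
turbidity becomes -16*stocking - 70.
fish_pop becomes -50*stocking - 192.
Solve -50*stocking - 192 = -592: stocking = (-592 + 192) / -50 = 8.

stocking = 8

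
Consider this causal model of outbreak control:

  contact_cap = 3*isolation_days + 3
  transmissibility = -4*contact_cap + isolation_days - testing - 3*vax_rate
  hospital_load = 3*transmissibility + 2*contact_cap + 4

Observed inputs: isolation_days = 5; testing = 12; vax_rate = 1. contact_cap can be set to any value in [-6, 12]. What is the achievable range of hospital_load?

Intervening on contact_cap fixes its value directly, overriding its dependence on isolation_days.
Substituting into the transmissibility equation gives transmissibility = -4*contact_cap - 10.
hospital_load becomes -10*contact_cap - 26.
Linear in contact_cap, so extremes are at the endpoints: contact_cap = -6 gives hospital_load = 34; contact_cap = 12 gives hospital_load = -146.

-146 to 34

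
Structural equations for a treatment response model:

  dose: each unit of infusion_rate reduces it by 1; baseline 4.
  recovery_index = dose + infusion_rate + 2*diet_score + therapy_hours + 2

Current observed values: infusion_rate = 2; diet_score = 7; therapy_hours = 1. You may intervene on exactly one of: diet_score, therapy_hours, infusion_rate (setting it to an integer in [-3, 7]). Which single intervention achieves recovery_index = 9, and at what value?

Intervening on diet_score: with other inputs at their observed values, recovery_index = 2*diet_score + 7. Solving for 9 gives diet_score = 1, within [-3, 7].
Intervening on therapy_hours: recovery_index = therapy_hours + 20. Reaching 9 requires therapy_hours = -11, outside [-3, 7].
Intervening on infusion_rate: the paths from infusion_rate to recovery_index cancel (net effect zero), leaving recovery_index = 21; 9 is unreachable this way.

set diet_score = 1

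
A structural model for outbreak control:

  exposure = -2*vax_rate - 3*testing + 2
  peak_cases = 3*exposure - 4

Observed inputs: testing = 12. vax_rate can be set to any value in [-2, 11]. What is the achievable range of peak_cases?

Substituting into the exposure equation gives exposure = -2*vax_rate - 34.
Substituting into the peak_cases equation gives peak_cases = -6*vax_rate - 106.
Linear in vax_rate, so extremes are at the endpoints: vax_rate = -2 gives peak_cases = -94; vax_rate = 11 gives peak_cases = -172.

-172 to -94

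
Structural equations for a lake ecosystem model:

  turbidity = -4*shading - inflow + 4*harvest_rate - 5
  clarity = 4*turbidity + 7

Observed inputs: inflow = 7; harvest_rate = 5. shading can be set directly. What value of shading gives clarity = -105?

shading = 9

Substituting into the turbidity equation gives turbidity = -4*shading + 8.
Substituting into the clarity equation gives clarity = -16*shading + 39.
Solve -16*shading + 39 = -105: shading = (-105 - 39) / -16 = 9.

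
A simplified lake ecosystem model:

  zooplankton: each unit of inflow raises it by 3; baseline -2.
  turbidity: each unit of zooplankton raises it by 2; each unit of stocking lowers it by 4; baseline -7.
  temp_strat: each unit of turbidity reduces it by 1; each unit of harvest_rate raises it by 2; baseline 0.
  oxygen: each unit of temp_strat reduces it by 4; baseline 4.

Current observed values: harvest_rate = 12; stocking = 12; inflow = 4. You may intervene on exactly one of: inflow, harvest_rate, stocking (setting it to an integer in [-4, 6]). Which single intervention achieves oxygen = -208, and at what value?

Intervening on inflow: with other inputs at their observed values, oxygen = 24*inflow - 328. Solving for -208 gives inflow = 5, within [-4, 6].
Intervening on harvest_rate: oxygen = -8*harvest_rate - 136. Reaching -208 requires harvest_rate = 9, outside [-4, 6].
Intervening on stocking: oxygen = -16*stocking - 40. Reaching -208 requires stocking = 21/2, not an integer.

set inflow = 5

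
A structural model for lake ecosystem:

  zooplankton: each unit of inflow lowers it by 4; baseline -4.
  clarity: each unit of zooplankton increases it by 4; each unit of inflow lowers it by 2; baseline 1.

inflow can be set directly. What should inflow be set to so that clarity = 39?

Substituting into the clarity equation gives clarity = -18*inflow - 15.
Solve -18*inflow - 15 = 39: inflow = (39 + 15) / -18 = -3.

inflow = -3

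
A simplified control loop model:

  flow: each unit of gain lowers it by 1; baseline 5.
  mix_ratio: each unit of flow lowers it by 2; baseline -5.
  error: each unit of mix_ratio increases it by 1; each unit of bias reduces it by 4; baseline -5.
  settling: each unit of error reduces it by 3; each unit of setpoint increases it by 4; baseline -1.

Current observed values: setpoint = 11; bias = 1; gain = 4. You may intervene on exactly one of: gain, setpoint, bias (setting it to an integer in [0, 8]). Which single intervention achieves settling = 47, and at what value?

set setpoint = 0

Intervening on gain: settling = -6*gain + 115. Reaching 47 requires gain = 34/3, not an integer.
Intervening on setpoint: with other inputs at their observed values, settling = 4*setpoint + 47. Solving for 47 gives setpoint = 0, within [0, 8].
Intervening on bias: settling = 12*bias + 79. Reaching 47 requires bias = -8/3, not an integer.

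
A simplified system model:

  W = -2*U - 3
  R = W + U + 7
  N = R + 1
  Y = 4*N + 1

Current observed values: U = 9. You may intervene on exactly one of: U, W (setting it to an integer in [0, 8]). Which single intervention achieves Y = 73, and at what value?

set W = 1

Intervening on U: Y = -4*U + 21. Reaching 73 requires U = -13, outside [0, 8].
Intervening on W: with other inputs at their observed values, Y = 4*W + 69. Solving for 73 gives W = 1, within [0, 8].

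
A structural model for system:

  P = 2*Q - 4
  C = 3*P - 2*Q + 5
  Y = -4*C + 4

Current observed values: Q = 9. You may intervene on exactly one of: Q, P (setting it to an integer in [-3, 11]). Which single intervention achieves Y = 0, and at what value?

set Q = 2

Intervening on Q: with other inputs at their observed values, Y = -16*Q + 32. Solving for 0 gives Q = 2, within [-3, 11].
Intervening on P: Y = -12*P + 56. Reaching 0 requires P = 14/3, not an integer.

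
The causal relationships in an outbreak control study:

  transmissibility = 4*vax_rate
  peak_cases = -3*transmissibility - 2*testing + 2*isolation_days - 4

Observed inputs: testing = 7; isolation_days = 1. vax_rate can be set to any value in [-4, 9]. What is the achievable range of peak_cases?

Substituting into the peak_cases equation gives peak_cases = -12*vax_rate - 16.
Linear in vax_rate, so extremes are at the endpoints: vax_rate = -4 gives peak_cases = 32; vax_rate = 9 gives peak_cases = -124.

-124 to 32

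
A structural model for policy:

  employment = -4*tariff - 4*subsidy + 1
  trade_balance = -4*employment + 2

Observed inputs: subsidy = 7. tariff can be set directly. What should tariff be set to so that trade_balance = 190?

Substituting into the employment equation gives employment = -4*tariff - 27.
Substituting into the trade_balance equation gives trade_balance = 16*tariff + 110.
Solve 16*tariff + 110 = 190: tariff = (190 - 110) / 16 = 5.

tariff = 5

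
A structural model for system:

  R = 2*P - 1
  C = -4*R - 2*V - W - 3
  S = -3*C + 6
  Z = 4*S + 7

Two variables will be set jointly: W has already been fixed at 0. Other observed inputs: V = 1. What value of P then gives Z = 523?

With W held at 0:
Substituting into the C equation gives C = -8*P - 1.
This gives S = 24*P + 9.
Substituting into the Z equation gives Z = 96*P + 43.
Solve 96*P + 43 = 523: P = (523 - 43) / 96 = 5.

P = 5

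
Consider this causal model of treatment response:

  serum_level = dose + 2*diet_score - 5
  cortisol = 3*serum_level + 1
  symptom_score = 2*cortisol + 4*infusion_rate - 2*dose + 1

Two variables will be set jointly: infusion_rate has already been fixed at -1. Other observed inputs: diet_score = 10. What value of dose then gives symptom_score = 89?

With infusion_rate held at -1:
Substituting into the serum_level equation gives serum_level = dose + 15.
Substituting into the cortisol equation gives cortisol = 3*dose + 46.
Substituting into the symptom_score equation gives symptom_score = 4*dose + 89.
Solve 4*dose + 89 = 89: dose = (89 - 89) / 4 = 0.

dose = 0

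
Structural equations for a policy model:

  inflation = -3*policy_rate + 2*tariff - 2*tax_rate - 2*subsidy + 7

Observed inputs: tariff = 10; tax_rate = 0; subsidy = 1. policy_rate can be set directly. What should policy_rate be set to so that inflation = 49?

Substituting into the inflation equation gives inflation = -3*policy_rate + 25.
Solve -3*policy_rate + 25 = 49: policy_rate = (49 - 25) / -3 = -8.

policy_rate = -8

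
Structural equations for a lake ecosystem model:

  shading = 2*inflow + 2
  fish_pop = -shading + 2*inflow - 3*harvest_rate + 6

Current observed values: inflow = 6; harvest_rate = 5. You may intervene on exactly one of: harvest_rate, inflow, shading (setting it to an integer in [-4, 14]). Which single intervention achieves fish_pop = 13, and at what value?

Intervening on harvest_rate: with other inputs at their observed values, fish_pop = -3*harvest_rate + 4. Solving for 13 gives harvest_rate = -3, within [-4, 14].
Intervening on inflow: the paths from inflow to fish_pop cancel (net effect zero), leaving fish_pop = -11; 13 is unreachable this way.
Intervening on shading: fish_pop = -shading + 3. Reaching 13 requires shading = -10, outside [-4, 14].

set harvest_rate = -3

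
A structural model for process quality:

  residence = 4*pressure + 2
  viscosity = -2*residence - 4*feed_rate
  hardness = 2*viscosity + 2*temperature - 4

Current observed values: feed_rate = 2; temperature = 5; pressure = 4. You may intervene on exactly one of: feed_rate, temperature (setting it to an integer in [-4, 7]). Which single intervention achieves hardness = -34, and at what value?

Intervening on feed_rate: with other inputs at their observed values, hardness = -8*feed_rate - 66. Solving for -34 gives feed_rate = -4, within [-4, 7].
Intervening on temperature: hardness = 2*temperature - 92. Reaching -34 requires temperature = 29, outside [-4, 7].

set feed_rate = -4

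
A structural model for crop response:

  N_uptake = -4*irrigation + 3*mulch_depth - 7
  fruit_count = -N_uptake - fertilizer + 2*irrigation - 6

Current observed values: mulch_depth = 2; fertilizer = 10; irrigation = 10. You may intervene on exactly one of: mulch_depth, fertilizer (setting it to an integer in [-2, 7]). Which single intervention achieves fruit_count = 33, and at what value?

set mulch_depth = 6

Intervening on mulch_depth: with other inputs at their observed values, fruit_count = -3*mulch_depth + 51. Solving for 33 gives mulch_depth = 6, within [-2, 7].
Intervening on fertilizer: fruit_count = -fertilizer + 55. Reaching 33 requires fertilizer = 22, outside [-2, 7].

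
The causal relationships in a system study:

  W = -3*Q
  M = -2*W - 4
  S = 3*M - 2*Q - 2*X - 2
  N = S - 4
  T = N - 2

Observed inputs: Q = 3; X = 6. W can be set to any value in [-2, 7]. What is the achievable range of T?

-80 to -26

Intervening on W fixes its value directly, overriding its dependence on Q.
Substituting into the S equation gives S = -6*W - 32.
Substituting into the N equation gives N = -6*W - 36.
Substituting into the T equation gives T = -6*W - 38.
Linear in W, so extremes are at the endpoints: W = -2 gives T = -26; W = 7 gives T = -80.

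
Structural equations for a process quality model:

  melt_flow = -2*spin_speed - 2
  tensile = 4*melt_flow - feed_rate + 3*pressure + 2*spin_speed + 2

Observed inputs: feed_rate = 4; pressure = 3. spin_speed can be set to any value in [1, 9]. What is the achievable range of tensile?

Substituting into the tensile equation gives tensile = -6*spin_speed - 1.
Linear in spin_speed, so extremes are at the endpoints: spin_speed = 1 gives tensile = -7; spin_speed = 9 gives tensile = -55.

-55 to -7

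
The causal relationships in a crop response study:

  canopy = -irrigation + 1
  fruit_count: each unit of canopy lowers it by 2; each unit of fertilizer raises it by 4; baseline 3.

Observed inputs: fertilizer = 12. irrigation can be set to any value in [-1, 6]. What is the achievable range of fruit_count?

47 to 61

Substituting into the fruit_count equation gives fruit_count = 2*irrigation + 49.
Linear in irrigation, so extremes are at the endpoints: irrigation = -1 gives fruit_count = 47; irrigation = 6 gives fruit_count = 61.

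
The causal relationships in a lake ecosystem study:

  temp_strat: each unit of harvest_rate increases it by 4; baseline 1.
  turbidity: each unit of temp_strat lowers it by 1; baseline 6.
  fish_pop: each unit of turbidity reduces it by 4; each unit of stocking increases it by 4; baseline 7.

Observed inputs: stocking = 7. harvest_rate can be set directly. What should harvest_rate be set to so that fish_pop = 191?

Substituting into the turbidity equation gives turbidity = -4*harvest_rate + 5.
Substituting into the fish_pop equation gives fish_pop = 16*harvest_rate + 15.
Solve 16*harvest_rate + 15 = 191: harvest_rate = (191 - 15) / 16 = 11.

harvest_rate = 11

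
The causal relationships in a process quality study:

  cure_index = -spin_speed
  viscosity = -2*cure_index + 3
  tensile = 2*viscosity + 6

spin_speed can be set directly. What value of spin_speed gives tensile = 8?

Substituting into the viscosity equation gives viscosity = 2*spin_speed + 3.
This gives tensile = 4*spin_speed + 12.
Solve 4*spin_speed + 12 = 8: spin_speed = (8 - 12) / 4 = -1.

spin_speed = -1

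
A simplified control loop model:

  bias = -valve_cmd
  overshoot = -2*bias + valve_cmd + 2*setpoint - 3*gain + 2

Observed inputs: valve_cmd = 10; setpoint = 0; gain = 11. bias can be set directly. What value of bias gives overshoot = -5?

Intervening on bias fixes its value directly, overriding its dependence on valve_cmd.
Substituting into the overshoot equation gives overshoot = -2*bias - 21.
Solve -2*bias - 21 = -5: bias = (-5 + 21) / -2 = -8.

bias = -8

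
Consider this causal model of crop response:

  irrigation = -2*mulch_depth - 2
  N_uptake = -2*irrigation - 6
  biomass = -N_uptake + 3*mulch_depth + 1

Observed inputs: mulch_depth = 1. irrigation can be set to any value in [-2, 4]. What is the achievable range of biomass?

Intervening on irrigation fixes its value directly, overriding its dependence on mulch_depth.
Substituting into the biomass equation gives biomass = 2*irrigation + 10.
Linear in irrigation, so extremes are at the endpoints: irrigation = -2 gives biomass = 6; irrigation = 4 gives biomass = 18.

6 to 18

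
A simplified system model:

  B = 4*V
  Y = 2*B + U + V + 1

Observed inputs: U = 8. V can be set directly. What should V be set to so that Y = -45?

V = -6

Substituting into the Y equation gives Y = 9*V + 9.
Solve 9*V + 9 = -45: V = (-45 - 9) / 9 = -6.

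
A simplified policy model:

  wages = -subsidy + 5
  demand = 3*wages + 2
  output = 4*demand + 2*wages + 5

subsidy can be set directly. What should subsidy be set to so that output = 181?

subsidy = -7

Substituting into the demand equation gives demand = -3*subsidy + 17.
Substituting into the output equation gives output = -14*subsidy + 83.
Solve -14*subsidy + 83 = 181: subsidy = (181 - 83) / -14 = -7.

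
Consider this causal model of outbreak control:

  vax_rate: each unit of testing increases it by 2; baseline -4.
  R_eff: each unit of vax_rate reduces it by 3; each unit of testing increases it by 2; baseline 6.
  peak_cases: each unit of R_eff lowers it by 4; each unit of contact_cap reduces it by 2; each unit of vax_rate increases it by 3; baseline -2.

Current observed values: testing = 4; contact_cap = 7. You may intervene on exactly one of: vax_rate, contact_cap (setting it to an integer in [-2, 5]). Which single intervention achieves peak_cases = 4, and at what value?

Intervening on vax_rate: peak_cases = 15*vax_rate - 72. Reaching 4 requires vax_rate = 76/15, not an integer.
Intervening on contact_cap: with other inputs at their observed values, peak_cases = -2*contact_cap + 2. Solving for 4 gives contact_cap = -1, within [-2, 5].

set contact_cap = -1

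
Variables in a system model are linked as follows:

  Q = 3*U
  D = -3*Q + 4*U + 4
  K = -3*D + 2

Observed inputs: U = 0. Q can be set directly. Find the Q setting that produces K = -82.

Intervening on Q fixes its value directly, overriding its dependence on U.
Substituting into the D equation gives D = -3*Q + 4.
Substituting into the K equation gives K = 9*Q - 10.
Solve 9*Q - 10 = -82: Q = (-82 + 10) / 9 = -8.

Q = -8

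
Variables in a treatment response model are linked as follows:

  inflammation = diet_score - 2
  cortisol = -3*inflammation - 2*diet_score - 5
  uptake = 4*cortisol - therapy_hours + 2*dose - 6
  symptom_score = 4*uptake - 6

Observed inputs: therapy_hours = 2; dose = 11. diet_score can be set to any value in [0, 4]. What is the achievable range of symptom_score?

Substituting into the cortisol equation gives cortisol = -5*diet_score + 1.
Substituting into the uptake equation gives uptake = -20*diet_score + 18.
Substituting into the symptom_score equation gives symptom_score = -80*diet_score + 66.
Linear in diet_score, so extremes are at the endpoints: diet_score = 0 gives symptom_score = 66; diet_score = 4 gives symptom_score = -254.

-254 to 66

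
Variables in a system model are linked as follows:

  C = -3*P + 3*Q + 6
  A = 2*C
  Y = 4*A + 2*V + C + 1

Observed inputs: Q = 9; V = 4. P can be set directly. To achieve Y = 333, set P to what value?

P = -1

Substituting into the C equation gives C = -3*P + 33.
A becomes -6*P + 66.
Substituting into the Y equation gives Y = -27*P + 306.
Solve -27*P + 306 = 333: P = (333 - 306) / -27 = -1.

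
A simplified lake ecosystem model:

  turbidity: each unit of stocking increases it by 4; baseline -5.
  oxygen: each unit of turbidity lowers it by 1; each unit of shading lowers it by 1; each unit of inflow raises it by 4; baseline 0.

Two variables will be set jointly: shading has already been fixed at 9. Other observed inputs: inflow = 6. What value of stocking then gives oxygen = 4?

With shading held at 9:
Substituting into the oxygen equation gives oxygen = -4*stocking + 20.
Solve -4*stocking + 20 = 4: stocking = (4 - 20) / -4 = 4.

stocking = 4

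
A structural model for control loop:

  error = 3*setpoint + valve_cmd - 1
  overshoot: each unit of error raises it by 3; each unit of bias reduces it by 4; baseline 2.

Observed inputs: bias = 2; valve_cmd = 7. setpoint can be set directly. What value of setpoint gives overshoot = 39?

Substituting into the error equation gives error = 3*setpoint + 6.
So overshoot = 9*setpoint + 12.
Solve 9*setpoint + 12 = 39: setpoint = (39 - 12) / 9 = 3.

setpoint = 3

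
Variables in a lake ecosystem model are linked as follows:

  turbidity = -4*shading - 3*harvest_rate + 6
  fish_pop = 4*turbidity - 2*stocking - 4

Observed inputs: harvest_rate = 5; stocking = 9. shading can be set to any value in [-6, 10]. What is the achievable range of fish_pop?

Substituting into the turbidity equation gives turbidity = -4*shading - 9.
Substituting into the fish_pop equation gives fish_pop = -16*shading - 58.
Linear in shading, so extremes are at the endpoints: shading = -6 gives fish_pop = 38; shading = 10 gives fish_pop = -218.

-218 to 38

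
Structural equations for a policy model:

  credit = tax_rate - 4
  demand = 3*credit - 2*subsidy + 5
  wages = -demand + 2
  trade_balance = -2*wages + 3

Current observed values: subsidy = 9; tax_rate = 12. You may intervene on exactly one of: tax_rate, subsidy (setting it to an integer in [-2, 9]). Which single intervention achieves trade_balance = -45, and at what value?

Intervening on tax_rate: with other inputs at their observed values, trade_balance = 6*tax_rate - 51. Solving for -45 gives tax_rate = 1, within [-2, 9].
Intervening on subsidy: trade_balance = -4*subsidy + 57. Reaching -45 requires subsidy = 51/2, not an integer.

set tax_rate = 1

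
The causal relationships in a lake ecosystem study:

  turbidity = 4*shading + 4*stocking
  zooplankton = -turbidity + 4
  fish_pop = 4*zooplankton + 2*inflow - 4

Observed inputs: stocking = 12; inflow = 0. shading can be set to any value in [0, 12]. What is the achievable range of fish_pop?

-372 to -180

Substituting into the turbidity equation gives turbidity = 4*shading + 48.
This gives zooplankton = -4*shading - 44.
This gives fish_pop = -16*shading - 180.
Linear in shading, so extremes are at the endpoints: shading = 0 gives fish_pop = -180; shading = 12 gives fish_pop = -372.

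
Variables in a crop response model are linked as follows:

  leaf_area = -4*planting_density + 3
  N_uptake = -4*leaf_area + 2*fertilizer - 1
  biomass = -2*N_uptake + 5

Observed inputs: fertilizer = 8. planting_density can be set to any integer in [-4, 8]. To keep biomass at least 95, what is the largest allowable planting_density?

Substituting into the N_uptake equation gives N_uptake = 16*planting_density + 3.
So biomass = -32*planting_density - 1.
Require -32*planting_density - 1 ≥ 95, so planting_density ≤ -3.
The largest integer in [-4, 8] satisfying this is -3.

planting_density = -3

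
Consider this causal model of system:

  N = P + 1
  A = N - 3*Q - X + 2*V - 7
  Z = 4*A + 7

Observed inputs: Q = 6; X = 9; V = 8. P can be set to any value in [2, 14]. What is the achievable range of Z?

-53 to -5

Substituting into the A equation gives A = P - 17.
Z becomes 4*P - 61.
Linear in P, so extremes are at the endpoints: P = 2 gives Z = -53; P = 14 gives Z = -5.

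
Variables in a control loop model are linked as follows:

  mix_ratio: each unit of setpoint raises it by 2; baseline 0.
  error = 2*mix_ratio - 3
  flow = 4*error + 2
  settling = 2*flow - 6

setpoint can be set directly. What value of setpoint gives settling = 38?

Substituting into the error equation gives error = 4*setpoint - 3.
So flow = 16*setpoint - 10.
Substituting into the settling equation gives settling = 32*setpoint - 26.
Solve 32*setpoint - 26 = 38: setpoint = (38 + 26) / 32 = 2.

setpoint = 2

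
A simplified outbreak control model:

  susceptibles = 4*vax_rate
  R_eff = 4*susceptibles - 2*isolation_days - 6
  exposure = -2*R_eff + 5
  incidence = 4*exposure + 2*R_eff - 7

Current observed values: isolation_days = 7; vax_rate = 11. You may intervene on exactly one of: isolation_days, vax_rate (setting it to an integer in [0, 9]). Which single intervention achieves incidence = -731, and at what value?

set vax_rate = 9

Intervening on isolation_days: incidence = 12*isolation_days - 1007. Reaching -731 requires isolation_days = 23, outside [0, 9].
Intervening on vax_rate: with other inputs at their observed values, incidence = -96*vax_rate + 133. Solving for -731 gives vax_rate = 9, within [0, 9].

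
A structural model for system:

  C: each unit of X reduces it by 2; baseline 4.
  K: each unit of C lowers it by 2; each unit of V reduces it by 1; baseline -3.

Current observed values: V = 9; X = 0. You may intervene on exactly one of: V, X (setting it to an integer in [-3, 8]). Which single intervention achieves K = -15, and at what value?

Intervening on V: with other inputs at their observed values, K = -V - 11. Solving for -15 gives V = 4, within [-3, 8].
Intervening on X: K = 4*X - 20. Reaching -15 requires X = 5/4, not an integer.

set V = 4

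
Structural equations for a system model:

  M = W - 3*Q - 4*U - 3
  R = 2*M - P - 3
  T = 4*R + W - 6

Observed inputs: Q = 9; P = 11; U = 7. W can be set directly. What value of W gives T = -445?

W = 9

Substituting into the M equation gives M = W - 58.
So R = 2*W - 130.
Substituting into the T equation gives T = 9*W - 526.
Solve 9*W - 526 = -445: W = (-445 + 526) / 9 = 9.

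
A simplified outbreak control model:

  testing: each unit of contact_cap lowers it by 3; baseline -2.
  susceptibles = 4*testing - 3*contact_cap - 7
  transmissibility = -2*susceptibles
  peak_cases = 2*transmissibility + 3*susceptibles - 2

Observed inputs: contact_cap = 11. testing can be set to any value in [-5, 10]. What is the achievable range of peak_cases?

Intervening on testing fixes its value directly, overriding its dependence on contact_cap.
Substituting into the susceptibles equation gives susceptibles = 4*testing - 40.
Substituting into the transmissibility equation gives transmissibility = -8*testing + 80.
Substituting into the peak_cases equation gives peak_cases = -4*testing + 38.
Linear in testing, so extremes are at the endpoints: testing = -5 gives peak_cases = 58; testing = 10 gives peak_cases = -2.

-2 to 58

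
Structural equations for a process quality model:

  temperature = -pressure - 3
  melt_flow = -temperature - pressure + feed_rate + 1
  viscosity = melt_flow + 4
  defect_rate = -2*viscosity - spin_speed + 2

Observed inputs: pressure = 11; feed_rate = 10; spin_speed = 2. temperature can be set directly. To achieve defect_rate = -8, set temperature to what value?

temperature = 0

Intervening on temperature fixes its value directly, overriding its dependence on pressure.
Substituting into the melt_flow equation gives melt_flow = -temperature.
Substituting into the viscosity equation gives viscosity = -temperature + 4.
Substituting into the defect_rate equation gives defect_rate = 2*temperature - 8.
Solve 2*temperature - 8 = -8: temperature = (-8 + 8) / 2 = 0.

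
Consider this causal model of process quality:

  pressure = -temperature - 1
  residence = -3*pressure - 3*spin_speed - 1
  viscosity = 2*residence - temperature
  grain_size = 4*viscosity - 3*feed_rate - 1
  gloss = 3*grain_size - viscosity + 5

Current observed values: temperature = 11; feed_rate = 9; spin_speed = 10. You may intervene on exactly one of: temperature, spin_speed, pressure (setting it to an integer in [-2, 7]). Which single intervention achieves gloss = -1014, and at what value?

set pressure = 2

Intervening on temperature: gloss = 55*temperature - 695. Reaching -1014 requires temperature = -29/5, not an integer.
Intervening on spin_speed: gloss = -66*spin_speed + 570. Reaching -1014 requires spin_speed = 24, outside [-2, 7].
Intervening on pressure: with other inputs at their observed values, gloss = -66*pressure - 882. Solving for -1014 gives pressure = 2, within [-2, 7].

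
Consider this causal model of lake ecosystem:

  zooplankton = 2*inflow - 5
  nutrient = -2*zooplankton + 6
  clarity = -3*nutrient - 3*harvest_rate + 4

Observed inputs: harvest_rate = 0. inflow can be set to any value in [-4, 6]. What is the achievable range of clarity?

Substituting into the nutrient equation gives nutrient = -4*inflow + 16.
Substituting into the clarity equation gives clarity = 12*inflow - 44.
Linear in inflow, so extremes are at the endpoints: inflow = -4 gives clarity = -92; inflow = 6 gives clarity = 28.

-92 to 28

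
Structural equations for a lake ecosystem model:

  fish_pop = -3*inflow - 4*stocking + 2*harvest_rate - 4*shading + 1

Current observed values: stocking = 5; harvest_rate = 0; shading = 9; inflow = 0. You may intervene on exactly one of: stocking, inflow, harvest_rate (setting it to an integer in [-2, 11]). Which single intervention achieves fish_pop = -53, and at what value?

set harvest_rate = 1

Intervening on stocking: fish_pop = -4*stocking - 35. Reaching -53 requires stocking = 9/2, not an integer.
Intervening on inflow: fish_pop = -3*inflow - 55. Reaching -53 requires inflow = -2/3, not an integer.
Intervening on harvest_rate: with other inputs at their observed values, fish_pop = 2*harvest_rate - 55. Solving for -53 gives harvest_rate = 1, within [-2, 11].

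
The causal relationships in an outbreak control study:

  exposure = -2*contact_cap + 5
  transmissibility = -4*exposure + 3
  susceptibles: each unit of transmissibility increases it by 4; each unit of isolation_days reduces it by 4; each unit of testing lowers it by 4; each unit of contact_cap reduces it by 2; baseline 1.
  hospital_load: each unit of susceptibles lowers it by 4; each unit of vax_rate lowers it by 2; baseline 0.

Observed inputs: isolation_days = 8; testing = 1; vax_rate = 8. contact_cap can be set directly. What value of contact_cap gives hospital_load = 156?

Substituting into the transmissibility equation gives transmissibility = 8*contact_cap - 17.
Substituting into the susceptibles equation gives susceptibles = 30*contact_cap - 103.
So hospital_load = -120*contact_cap + 396.
Solve -120*contact_cap + 396 = 156: contact_cap = (156 - 396) / -120 = 2.

contact_cap = 2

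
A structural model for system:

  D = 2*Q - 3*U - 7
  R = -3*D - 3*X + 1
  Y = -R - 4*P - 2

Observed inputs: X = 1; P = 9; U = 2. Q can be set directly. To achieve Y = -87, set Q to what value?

Q = -2

Substituting into the D equation gives D = 2*Q - 13.
Substituting into the R equation gives R = -6*Q + 37.
Y becomes 6*Q - 75.
Solve 6*Q - 75 = -87: Q = (-87 + 75) / 6 = -2.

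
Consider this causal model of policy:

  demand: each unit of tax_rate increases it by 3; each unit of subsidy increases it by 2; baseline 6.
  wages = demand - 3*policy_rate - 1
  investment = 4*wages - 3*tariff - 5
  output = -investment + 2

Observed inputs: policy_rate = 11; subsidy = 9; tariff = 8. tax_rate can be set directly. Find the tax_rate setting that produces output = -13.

tax_rate = 7

Substituting into the demand equation gives demand = 3*tax_rate + 24.
This gives wages = 3*tax_rate - 10.
investment becomes 12*tax_rate - 69.
Substituting into the output equation gives output = -12*tax_rate + 71.
Solve -12*tax_rate + 71 = -13: tax_rate = (-13 - 71) / -12 = 7.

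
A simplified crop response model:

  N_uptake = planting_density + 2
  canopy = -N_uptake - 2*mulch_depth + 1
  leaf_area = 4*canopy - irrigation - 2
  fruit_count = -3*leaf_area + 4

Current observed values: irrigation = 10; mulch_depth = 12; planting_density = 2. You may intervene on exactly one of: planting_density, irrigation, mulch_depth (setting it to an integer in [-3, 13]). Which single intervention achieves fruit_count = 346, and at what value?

set irrigation = 4

Intervening on planting_density: fruit_count = 12*planting_density + 340. Reaching 346 requires planting_density = 1/2, not an integer.
Intervening on irrigation: with other inputs at their observed values, fruit_count = 3*irrigation + 334. Solving for 346 gives irrigation = 4, within [-3, 13].
Intervening on mulch_depth: fruit_count = 24*mulch_depth + 76. Reaching 346 requires mulch_depth = 45/4, not an integer.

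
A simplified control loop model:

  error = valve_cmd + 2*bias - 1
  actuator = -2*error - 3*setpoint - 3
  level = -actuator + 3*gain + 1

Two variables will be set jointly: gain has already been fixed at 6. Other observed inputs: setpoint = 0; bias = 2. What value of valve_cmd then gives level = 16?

valve_cmd = -6

With gain held at 6:
Substituting into the error equation gives error = valve_cmd + 3.
So actuator = -2*valve_cmd - 9.
Substituting into the level equation gives level = 2*valve_cmd + 28.
Solve 2*valve_cmd + 28 = 16: valve_cmd = (16 - 28) / 2 = -6.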